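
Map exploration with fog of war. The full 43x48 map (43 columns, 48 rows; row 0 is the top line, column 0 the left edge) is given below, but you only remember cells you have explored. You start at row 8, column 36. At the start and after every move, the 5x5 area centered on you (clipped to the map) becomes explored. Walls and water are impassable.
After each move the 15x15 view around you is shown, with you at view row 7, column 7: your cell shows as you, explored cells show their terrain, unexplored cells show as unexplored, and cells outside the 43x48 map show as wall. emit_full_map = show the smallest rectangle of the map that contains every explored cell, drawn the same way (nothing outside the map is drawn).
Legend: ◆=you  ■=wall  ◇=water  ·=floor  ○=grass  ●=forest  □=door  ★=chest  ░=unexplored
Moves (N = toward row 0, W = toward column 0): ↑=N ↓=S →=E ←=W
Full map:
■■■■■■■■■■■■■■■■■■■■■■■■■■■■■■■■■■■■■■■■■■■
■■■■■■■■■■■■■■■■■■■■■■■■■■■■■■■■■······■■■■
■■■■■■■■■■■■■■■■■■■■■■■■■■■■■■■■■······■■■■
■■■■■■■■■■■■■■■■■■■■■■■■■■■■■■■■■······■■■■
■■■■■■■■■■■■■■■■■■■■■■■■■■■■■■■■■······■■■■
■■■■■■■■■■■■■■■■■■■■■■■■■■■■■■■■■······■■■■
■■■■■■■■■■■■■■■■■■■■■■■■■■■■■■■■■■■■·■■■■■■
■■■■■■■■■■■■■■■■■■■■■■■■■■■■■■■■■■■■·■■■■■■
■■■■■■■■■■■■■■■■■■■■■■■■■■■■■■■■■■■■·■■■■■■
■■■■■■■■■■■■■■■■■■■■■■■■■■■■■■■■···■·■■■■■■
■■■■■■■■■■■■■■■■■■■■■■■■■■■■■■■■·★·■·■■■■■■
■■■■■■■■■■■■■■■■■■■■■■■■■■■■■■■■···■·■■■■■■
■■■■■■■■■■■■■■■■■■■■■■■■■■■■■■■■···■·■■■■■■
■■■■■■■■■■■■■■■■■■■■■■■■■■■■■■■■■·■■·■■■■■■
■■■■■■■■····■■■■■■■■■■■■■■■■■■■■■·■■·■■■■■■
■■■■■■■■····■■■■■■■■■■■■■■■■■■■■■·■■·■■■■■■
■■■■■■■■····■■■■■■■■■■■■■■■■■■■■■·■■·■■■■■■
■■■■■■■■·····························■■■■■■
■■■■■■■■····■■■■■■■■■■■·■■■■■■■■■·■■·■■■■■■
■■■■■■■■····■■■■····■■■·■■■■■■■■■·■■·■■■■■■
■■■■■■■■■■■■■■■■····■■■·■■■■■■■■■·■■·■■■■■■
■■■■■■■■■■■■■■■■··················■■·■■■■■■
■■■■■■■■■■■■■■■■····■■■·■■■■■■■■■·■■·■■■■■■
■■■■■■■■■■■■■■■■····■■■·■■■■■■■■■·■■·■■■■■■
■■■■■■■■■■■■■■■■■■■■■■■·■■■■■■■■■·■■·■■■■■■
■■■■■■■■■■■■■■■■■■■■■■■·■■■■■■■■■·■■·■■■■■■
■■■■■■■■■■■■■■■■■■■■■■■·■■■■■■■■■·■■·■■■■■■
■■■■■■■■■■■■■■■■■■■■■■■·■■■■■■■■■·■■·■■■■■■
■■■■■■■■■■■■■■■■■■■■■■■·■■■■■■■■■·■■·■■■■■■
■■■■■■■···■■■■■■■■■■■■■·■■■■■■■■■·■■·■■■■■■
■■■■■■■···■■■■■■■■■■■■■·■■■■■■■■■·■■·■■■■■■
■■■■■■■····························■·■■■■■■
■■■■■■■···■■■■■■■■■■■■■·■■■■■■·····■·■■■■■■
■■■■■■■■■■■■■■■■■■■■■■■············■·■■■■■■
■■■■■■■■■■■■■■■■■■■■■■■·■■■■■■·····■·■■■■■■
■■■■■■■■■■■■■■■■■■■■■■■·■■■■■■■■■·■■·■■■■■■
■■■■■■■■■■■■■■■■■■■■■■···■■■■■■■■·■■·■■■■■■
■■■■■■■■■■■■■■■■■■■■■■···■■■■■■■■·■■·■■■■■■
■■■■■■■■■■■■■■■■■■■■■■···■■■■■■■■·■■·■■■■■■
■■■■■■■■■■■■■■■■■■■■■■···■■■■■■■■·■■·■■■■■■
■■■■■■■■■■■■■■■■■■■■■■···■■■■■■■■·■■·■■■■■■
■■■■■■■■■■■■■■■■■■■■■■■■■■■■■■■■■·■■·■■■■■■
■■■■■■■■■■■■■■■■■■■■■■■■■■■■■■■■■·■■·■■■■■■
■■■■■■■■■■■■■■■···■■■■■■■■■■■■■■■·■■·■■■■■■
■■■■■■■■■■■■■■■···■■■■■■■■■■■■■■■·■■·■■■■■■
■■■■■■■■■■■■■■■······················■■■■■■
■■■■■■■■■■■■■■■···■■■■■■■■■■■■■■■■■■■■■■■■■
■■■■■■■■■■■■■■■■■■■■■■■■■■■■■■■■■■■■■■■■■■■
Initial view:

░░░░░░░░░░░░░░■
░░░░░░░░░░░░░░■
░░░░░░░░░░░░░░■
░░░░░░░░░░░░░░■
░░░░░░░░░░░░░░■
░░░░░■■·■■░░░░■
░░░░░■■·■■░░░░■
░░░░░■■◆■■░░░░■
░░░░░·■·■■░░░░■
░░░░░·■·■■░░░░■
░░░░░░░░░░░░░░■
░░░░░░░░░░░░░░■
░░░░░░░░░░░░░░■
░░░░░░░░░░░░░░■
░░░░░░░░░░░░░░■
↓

░░░░░░░░░░░░░░■
░░░░░░░░░░░░░░■
░░░░░░░░░░░░░░■
░░░░░░░░░░░░░░■
░░░░░■■·■■░░░░■
░░░░░■■·■■░░░░■
░░░░░■■·■■░░░░■
░░░░░·■◆■■░░░░■
░░░░░·■·■■░░░░■
░░░░░·■·■■░░░░■
░░░░░░░░░░░░░░■
░░░░░░░░░░░░░░■
░░░░░░░░░░░░░░■
░░░░░░░░░░░░░░■
░░░░░░░░░░░░░░■

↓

░░░░░░░░░░░░░░■
░░░░░░░░░░░░░░■
░░░░░░░░░░░░░░■
░░░░░■■·■■░░░░■
░░░░░■■·■■░░░░■
░░░░░■■·■■░░░░■
░░░░░·■·■■░░░░■
░░░░░·■◆■■░░░░■
░░░░░·■·■■░░░░■
░░░░░·■·■■░░░░■
░░░░░░░░░░░░░░■
░░░░░░░░░░░░░░■
░░░░░░░░░░░░░░■
░░░░░░░░░░░░░░■
░░░░░░░░░░░░░░■

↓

░░░░░░░░░░░░░░■
░░░░░░░░░░░░░░■
░░░░░■■·■■░░░░■
░░░░░■■·■■░░░░■
░░░░░■■·■■░░░░■
░░░░░·■·■■░░░░■
░░░░░·■·■■░░░░■
░░░░░·■◆■■░░░░■
░░░░░·■·■■░░░░■
░░░░░■■·■■░░░░■
░░░░░░░░░░░░░░■
░░░░░░░░░░░░░░■
░░░░░░░░░░░░░░■
░░░░░░░░░░░░░░■
░░░░░░░░░░░░░░■

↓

░░░░░░░░░░░░░░■
░░░░░■■·■■░░░░■
░░░░░■■·■■░░░░■
░░░░░■■·■■░░░░■
░░░░░·■·■■░░░░■
░░░░░·■·■■░░░░■
░░░░░·■·■■░░░░■
░░░░░·■◆■■░░░░■
░░░░░■■·■■░░░░■
░░░░░■■·■■░░░░■
░░░░░░░░░░░░░░■
░░░░░░░░░░░░░░■
░░░░░░░░░░░░░░■
░░░░░░░░░░░░░░■
░░░░░░░░░░░░░░■

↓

░░░░░■■·■■░░░░■
░░░░░■■·■■░░░░■
░░░░░■■·■■░░░░■
░░░░░·■·■■░░░░■
░░░░░·■·■■░░░░■
░░░░░·■·■■░░░░■
░░░░░·■·■■░░░░■
░░░░░■■◆■■░░░░■
░░░░░■■·■■░░░░■
░░░░░■■·■■░░░░■
░░░░░░░░░░░░░░■
░░░░░░░░░░░░░░■
░░░░░░░░░░░░░░■
░░░░░░░░░░░░░░■
░░░░░░░░░░░░░░■

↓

░░░░░■■·■■░░░░■
░░░░░■■·■■░░░░■
░░░░░·■·■■░░░░■
░░░░░·■·■■░░░░■
░░░░░·■·■■░░░░■
░░░░░·■·■■░░░░■
░░░░░■■·■■░░░░■
░░░░░■■◆■■░░░░■
░░░░░■■·■■░░░░■
░░░░░■■·■■░░░░■
░░░░░░░░░░░░░░■
░░░░░░░░░░░░░░■
░░░░░░░░░░░░░░■
░░░░░░░░░░░░░░■
░░░░░░░░░░░░░░■

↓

░░░░░■■·■■░░░░■
░░░░░·■·■■░░░░■
░░░░░·■·■■░░░░■
░░░░░·■·■■░░░░■
░░░░░·■·■■░░░░■
░░░░░■■·■■░░░░■
░░░░░■■·■■░░░░■
░░░░░■■◆■■░░░░■
░░░░░■■·■■░░░░■
░░░░░···■■░░░░■
░░░░░░░░░░░░░░■
░░░░░░░░░░░░░░■
░░░░░░░░░░░░░░■
░░░░░░░░░░░░░░■
░░░░░░░░░░░░░░■

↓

░░░░░·■·■■░░░░■
░░░░░·■·■■░░░░■
░░░░░·■·■■░░░░■
░░░░░·■·■■░░░░■
░░░░░■■·■■░░░░■
░░░░░■■·■■░░░░■
░░░░░■■·■■░░░░■
░░░░░■■◆■■░░░░■
░░░░░···■■░░░░■
░░░░░■■·■■░░░░■
░░░░░░░░░░░░░░■
░░░░░░░░░░░░░░■
░░░░░░░░░░░░░░■
░░░░░░░░░░░░░░■
░░░░░░░░░░░░░░■

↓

░░░░░·■·■■░░░░■
░░░░░·■·■■░░░░■
░░░░░·■·■■░░░░■
░░░░░■■·■■░░░░■
░░░░░■■·■■░░░░■
░░░░░■■·■■░░░░■
░░░░░■■·■■░░░░■
░░░░░··◆■■░░░░■
░░░░░■■·■■░░░░■
░░░░░■■·■■░░░░■
░░░░░░░░░░░░░░■
░░░░░░░░░░░░░░■
░░░░░░░░░░░░░░■
░░░░░░░░░░░░░░■
░░░░░░░░░░░░░░■

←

░░░░░░·■·■■░░░░
░░░░░░·■·■■░░░░
░░░░░░·■·■■░░░░
░░░░░░■■·■■░░░░
░░░░░░■■·■■░░░░
░░░░░·■■·■■░░░░
░░░░░·■■·■■░░░░
░░░░░··◆·■■░░░░
░░░░░·■■·■■░░░░
░░░░░·■■·■■░░░░
░░░░░░░░░░░░░░░
░░░░░░░░░░░░░░░
░░░░░░░░░░░░░░░
░░░░░░░░░░░░░░░
░░░░░░░░░░░░░░░

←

░░░░░░░·■·■■░░░
░░░░░░░·■·■■░░░
░░░░░░░·■·■■░░░
░░░░░░░■■·■■░░░
░░░░░░░■■·■■░░░
░░░░░■·■■·■■░░░
░░░░░■·■■·■■░░░
░░░░░··◆··■■░░░
░░░░░■·■■·■■░░░
░░░░░■·■■·■■░░░
░░░░░░░░░░░░░░░
░░░░░░░░░░░░░░░
░░░░░░░░░░░░░░░
░░░░░░░░░░░░░░░
░░░░░░░░░░░░░░░

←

░░░░░░░░·■·■■░░
░░░░░░░░·■·■■░░
░░░░░░░░·■·■■░░
░░░░░░░░■■·■■░░
░░░░░░░░■■·■■░░
░░░░░■■·■■·■■░░
░░░░░■■·■■·■■░░
░░░░░··◆···■■░░
░░░░░■■·■■·■■░░
░░░░░■■·■■·■■░░
░░░░░░░░░░░░░░░
░░░░░░░░░░░░░░░
░░░░░░░░░░░░░░░
░░░░░░░░░░░░░░░
░░░░░░░░░░░░░░░

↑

░░░░░░░░·■·■■░░
░░░░░░░░·■·■■░░
░░░░░░░░·■·■■░░
░░░░░░░░·■·■■░░
░░░░░░░░■■·■■░░
░░░░░■■·■■·■■░░
░░░░░■■·■■·■■░░
░░░░░■■◆■■·■■░░
░░░░░······■■░░
░░░░░■■·■■·■■░░
░░░░░■■·■■·■■░░
░░░░░░░░░░░░░░░
░░░░░░░░░░░░░░░
░░░░░░░░░░░░░░░
░░░░░░░░░░░░░░░

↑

░░░░░░░░■■·■■░░
░░░░░░░░·■·■■░░
░░░░░░░░·■·■■░░
░░░░░░░░·■·■■░░
░░░░░░░░·■·■■░░
░░░░░■■·■■·■■░░
░░░░░■■·■■·■■░░
░░░░░■■◆■■·■■░░
░░░░░■■·■■·■■░░
░░░░░······■■░░
░░░░░■■·■■·■■░░
░░░░░■■·■■·■■░░
░░░░░░░░░░░░░░░
░░░░░░░░░░░░░░░
░░░░░░░░░░░░░░░

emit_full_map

░░░■■·■■
░░░■■·■■
░░░■■·■■
░░░·■·■■
░░░·■·■■
░░░·■·■■
░░░·■·■■
■■·■■·■■
■■·■■·■■
■■◆■■·■■
■■·■■·■■
······■■
■■·■■·■■
■■·■■·■■


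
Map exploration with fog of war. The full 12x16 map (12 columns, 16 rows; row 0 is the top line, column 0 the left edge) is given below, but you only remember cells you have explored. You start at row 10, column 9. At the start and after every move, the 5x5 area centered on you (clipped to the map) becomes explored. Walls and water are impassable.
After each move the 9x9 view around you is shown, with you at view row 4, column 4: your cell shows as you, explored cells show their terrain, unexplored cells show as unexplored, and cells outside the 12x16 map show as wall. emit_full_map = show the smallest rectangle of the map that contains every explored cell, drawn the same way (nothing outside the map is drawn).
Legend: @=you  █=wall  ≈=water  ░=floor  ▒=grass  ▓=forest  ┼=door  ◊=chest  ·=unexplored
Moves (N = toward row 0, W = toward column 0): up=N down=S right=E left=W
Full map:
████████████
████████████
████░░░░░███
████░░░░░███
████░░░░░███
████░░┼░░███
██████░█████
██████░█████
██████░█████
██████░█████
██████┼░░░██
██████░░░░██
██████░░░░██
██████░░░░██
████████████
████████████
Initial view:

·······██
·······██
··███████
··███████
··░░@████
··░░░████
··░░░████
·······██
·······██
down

·······██
··███████
··███████
··░░░████
··░░@████
··░░░████
··░░░████
·······██
·······██

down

··███████
··███████
··░░░████
··░░░████
··░░@████
··░░░████
··███████
·······██
█████████

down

··███████
··░░░████
··░░░████
··░░░████
··░░@████
··███████
··███████
█████████
█████████

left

···██████
···░░░███
··░░░░███
··░░░░███
··░░@░███
··███████
··███████
█████████
█████████

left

····█████
····░░░██
··█░░░░██
··█░░░░██
··█░@░░██
··███████
··███████
█████████
█████████

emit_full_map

··█████
··█████
··░░░██
█░░░░██
█░░░░██
█░@░░██
███████
███████

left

·····████
·····░░░█
··██░░░░█
··██░░░░█
··██@░░░█
··███████
··███████
█████████
█████████

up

·····████
·····████
··██┼░░░█
··██░░░░█
··██@░░░█
··██░░░░█
··███████
··███████
█████████

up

·········
·····████
··██░████
··██┼░░░█
··██@░░░█
··██░░░░█
··██░░░░█
··███████
··███████

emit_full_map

···█████
██░█████
██┼░░░██
██@░░░██
██░░░░██
██░░░░██
████████
████████


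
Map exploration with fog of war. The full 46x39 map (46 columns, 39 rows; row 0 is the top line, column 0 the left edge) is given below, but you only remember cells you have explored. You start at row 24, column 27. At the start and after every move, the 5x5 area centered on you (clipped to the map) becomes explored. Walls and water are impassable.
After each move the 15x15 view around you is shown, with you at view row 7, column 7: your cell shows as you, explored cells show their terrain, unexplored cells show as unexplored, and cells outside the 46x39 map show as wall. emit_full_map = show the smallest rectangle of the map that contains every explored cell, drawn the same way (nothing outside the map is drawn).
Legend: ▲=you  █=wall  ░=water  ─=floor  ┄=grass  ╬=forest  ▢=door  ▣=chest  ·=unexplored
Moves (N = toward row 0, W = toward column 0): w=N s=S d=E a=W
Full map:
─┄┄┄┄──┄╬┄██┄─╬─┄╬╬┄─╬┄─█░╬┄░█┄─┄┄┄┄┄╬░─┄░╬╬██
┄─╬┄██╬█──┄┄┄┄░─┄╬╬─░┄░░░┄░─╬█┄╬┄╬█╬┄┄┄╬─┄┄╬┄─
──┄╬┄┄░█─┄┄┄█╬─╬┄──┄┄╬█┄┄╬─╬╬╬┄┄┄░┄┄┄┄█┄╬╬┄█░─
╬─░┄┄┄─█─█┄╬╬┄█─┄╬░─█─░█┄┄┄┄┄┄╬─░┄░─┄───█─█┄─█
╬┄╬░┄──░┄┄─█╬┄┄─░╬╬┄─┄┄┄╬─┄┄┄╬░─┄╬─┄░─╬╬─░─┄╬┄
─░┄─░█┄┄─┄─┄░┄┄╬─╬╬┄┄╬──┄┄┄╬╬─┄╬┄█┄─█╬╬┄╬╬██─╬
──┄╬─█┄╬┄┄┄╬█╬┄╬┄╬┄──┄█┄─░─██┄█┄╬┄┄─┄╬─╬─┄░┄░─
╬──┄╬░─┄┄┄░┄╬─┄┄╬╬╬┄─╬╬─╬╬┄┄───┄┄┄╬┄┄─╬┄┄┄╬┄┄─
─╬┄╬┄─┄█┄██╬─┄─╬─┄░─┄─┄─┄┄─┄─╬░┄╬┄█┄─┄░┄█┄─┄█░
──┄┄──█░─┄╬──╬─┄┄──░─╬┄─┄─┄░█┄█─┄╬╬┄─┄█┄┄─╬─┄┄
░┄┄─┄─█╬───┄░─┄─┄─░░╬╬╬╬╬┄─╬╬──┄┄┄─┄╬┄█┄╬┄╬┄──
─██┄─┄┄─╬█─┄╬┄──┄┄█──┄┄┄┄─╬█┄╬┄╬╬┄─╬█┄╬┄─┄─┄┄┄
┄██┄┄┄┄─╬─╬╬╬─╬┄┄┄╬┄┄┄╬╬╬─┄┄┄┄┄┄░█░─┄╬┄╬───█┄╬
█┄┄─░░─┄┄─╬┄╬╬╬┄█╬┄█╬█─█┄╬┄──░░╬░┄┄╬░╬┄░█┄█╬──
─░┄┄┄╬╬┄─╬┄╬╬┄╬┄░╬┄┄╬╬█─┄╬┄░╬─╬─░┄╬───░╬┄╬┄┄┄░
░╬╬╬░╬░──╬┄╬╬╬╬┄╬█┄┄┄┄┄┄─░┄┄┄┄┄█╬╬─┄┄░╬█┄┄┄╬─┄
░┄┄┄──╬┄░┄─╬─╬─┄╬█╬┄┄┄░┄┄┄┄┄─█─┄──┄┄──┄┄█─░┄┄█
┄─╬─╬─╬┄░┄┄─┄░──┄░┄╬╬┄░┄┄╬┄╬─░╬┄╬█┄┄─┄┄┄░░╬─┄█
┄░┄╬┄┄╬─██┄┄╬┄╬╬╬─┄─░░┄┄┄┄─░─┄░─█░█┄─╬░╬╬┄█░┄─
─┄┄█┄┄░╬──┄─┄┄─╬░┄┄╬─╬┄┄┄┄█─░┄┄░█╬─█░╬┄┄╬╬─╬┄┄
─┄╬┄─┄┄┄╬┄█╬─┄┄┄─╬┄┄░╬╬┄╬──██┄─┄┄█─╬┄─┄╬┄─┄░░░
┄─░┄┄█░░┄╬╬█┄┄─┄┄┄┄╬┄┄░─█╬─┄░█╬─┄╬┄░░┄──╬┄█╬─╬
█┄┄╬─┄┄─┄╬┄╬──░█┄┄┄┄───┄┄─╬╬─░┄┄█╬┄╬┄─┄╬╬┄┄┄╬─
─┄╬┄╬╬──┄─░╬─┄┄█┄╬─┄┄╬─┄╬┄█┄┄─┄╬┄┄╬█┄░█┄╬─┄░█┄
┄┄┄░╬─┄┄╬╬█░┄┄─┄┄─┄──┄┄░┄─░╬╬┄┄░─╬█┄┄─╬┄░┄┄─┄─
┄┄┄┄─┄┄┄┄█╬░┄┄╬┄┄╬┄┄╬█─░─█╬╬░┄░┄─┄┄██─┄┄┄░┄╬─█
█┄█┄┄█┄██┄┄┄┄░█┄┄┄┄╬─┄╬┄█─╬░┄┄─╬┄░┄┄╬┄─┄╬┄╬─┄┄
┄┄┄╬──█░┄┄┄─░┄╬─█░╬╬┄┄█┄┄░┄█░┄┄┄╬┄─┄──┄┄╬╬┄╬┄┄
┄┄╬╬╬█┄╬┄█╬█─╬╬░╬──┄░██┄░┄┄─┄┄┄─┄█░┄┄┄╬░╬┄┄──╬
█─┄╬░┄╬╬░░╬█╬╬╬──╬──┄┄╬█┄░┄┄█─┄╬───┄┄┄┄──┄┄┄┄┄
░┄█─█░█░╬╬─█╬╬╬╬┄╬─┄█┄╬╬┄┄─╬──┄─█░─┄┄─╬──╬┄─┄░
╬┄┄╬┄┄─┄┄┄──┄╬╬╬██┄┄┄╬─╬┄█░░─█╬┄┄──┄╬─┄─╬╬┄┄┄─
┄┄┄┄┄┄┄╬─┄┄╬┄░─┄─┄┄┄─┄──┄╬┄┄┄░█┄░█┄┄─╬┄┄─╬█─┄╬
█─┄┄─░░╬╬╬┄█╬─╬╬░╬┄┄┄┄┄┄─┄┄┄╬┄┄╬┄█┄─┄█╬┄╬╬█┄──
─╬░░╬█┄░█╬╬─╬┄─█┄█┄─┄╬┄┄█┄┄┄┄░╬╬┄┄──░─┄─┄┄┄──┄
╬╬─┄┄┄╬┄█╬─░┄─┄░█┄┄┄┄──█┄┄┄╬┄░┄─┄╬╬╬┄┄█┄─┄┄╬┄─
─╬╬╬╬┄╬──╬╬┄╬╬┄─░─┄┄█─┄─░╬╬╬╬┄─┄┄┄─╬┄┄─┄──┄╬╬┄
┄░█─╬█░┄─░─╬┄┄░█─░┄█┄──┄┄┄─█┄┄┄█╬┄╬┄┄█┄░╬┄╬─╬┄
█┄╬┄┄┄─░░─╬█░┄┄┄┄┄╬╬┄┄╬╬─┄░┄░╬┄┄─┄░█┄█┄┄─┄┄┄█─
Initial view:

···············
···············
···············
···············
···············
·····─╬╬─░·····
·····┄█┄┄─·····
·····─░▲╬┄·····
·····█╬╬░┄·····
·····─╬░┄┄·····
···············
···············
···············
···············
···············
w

···············
···············
···············
···············
···············
·····╬─┄░█·····
·····─╬╬─░·····
·····┄█▲┄─·····
·····─░╬╬┄·····
·····█╬╬░┄·····
·····─╬░┄┄·····
···············
···············
···············
···············

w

···············
···············
···············
···············
···············
·····──██┄·····
·····╬─┄░█·····
·····─╬▲─░·····
·····┄█┄┄─·····
·····─░╬╬┄·····
·····█╬╬░┄·····
·····─╬░┄┄·····
···············
···············
···············

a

···············
···············
···············
···············
···············
·····╬──██┄····
·····█╬─┄░█····
·····┄─▲╬─░····
·····╬┄█┄┄─····
·····┄─░╬╬┄····
······█╬╬░┄····
······─╬░┄┄····
···············
···············
···············

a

···············
···············
···············
···············
···············
·····┄╬──██┄···
·····─█╬─┄░█···
·····┄┄▲╬╬─░···
·····┄╬┄█┄┄─···
·····░┄─░╬╬┄···
·······█╬╬░┄···
·······─╬░┄┄···
···············
···············
···············

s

···············
···············
···············
···············
·····┄╬──██┄···
·····─█╬─┄░█···
·····┄┄─╬╬─░···
·····┄╬▲█┄┄─···
·····░┄─░╬╬┄···
·····░─█╬╬░┄···
·······─╬░┄┄···
···············
···············
···············
···············

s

···············
···············
···············
·····┄╬──██┄···
·····─█╬─┄░█···
·····┄┄─╬╬─░···
·····┄╬┄█┄┄─···
·····░┄▲░╬╬┄···
·····░─█╬╬░┄···
·····┄█─╬░┄┄···
···············
···············
···············
···············
···············

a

···············
···············
···············
······┄╬──██┄··
······─█╬─┄░█··
·····─┄┄─╬╬─░··
·····─┄╬┄█┄┄─··
·····┄░▲─░╬╬┄··
·····─░─█╬╬░┄··
·····╬┄█─╬░┄┄··
···············
···············
···············
···············
···············

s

···············
···············
······┄╬──██┄··
······─█╬─┄░█··
·····─┄┄─╬╬─░··
·····─┄╬┄█┄┄─··
·····┄░┄─░╬╬┄··
·····─░▲█╬╬░┄··
·····╬┄█─╬░┄┄··
·····█┄┄░┄·····
···············
···············
···············
···············
···············

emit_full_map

·┄╬──██┄
·─█╬─┄░█
─┄┄─╬╬─░
─┄╬┄█┄┄─
┄░┄─░╬╬┄
─░▲█╬╬░┄
╬┄█─╬░┄┄
█┄┄░┄···

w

···············
···············
···············
······┄╬──██┄··
······─█╬─┄░█··
·····─┄┄─╬╬─░··
·····─┄╬┄█┄┄─··
·····┄░▲─░╬╬┄··
·····─░─█╬╬░┄··
·····╬┄█─╬░┄┄··
·····█┄┄░┄·····
···············
···············
···············
···············

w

···············
···············
···············
···············
······┄╬──██┄··
·····░─█╬─┄░█··
·····─┄┄─╬╬─░··
·····─┄▲┄█┄┄─··
·····┄░┄─░╬╬┄··
·····─░─█╬╬░┄··
·····╬┄█─╬░┄┄··
·····█┄┄░┄·····
···············
···············
···············

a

···············
···············
···············
···············
·······┄╬──██┄·
·····┄░─█╬─┄░█·
·····──┄┄─╬╬─░·
·····╬─▲╬┄█┄┄─·
·····┄┄░┄─░╬╬┄·
·····█─░─█╬╬░┄·
······╬┄█─╬░┄┄·
······█┄┄░┄····
···············
···············
···············

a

···············
···············
···············
···············
········┄╬──██┄
·····┄┄░─█╬─┄░█
·····───┄┄─╬╬─░
·····┄╬▲┄╬┄█┄┄─
·····─┄┄░┄─░╬╬┄
·····╬█─░─█╬╬░┄
·······╬┄█─╬░┄┄
·······█┄┄░┄···
···············
···············
···············

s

···············
···············
···············
········┄╬──██┄
·····┄┄░─█╬─┄░█
·····───┄┄─╬╬─░
·····┄╬─┄╬┄█┄┄─
·····─┄▲░┄─░╬╬┄
·····╬█─░─█╬╬░┄
·····─┄╬┄█─╬░┄┄
·······█┄┄░┄···
···············
···············
···············
···············

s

···············
···············
········┄╬──██┄
·····┄┄░─█╬─┄░█
·····───┄┄─╬╬─░
·····┄╬─┄╬┄█┄┄─
·····─┄┄░┄─░╬╬┄
·····╬█▲░─█╬╬░┄
·····─┄╬┄█─╬░┄┄
·····┄┄█┄┄░┄···
···············
···············
···············
···············
···············

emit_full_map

···┄╬──██┄
┄┄░─█╬─┄░█
───┄┄─╬╬─░
┄╬─┄╬┄█┄┄─
─┄┄░┄─░╬╬┄
╬█▲░─█╬╬░┄
─┄╬┄█─╬░┄┄
┄┄█┄┄░┄···


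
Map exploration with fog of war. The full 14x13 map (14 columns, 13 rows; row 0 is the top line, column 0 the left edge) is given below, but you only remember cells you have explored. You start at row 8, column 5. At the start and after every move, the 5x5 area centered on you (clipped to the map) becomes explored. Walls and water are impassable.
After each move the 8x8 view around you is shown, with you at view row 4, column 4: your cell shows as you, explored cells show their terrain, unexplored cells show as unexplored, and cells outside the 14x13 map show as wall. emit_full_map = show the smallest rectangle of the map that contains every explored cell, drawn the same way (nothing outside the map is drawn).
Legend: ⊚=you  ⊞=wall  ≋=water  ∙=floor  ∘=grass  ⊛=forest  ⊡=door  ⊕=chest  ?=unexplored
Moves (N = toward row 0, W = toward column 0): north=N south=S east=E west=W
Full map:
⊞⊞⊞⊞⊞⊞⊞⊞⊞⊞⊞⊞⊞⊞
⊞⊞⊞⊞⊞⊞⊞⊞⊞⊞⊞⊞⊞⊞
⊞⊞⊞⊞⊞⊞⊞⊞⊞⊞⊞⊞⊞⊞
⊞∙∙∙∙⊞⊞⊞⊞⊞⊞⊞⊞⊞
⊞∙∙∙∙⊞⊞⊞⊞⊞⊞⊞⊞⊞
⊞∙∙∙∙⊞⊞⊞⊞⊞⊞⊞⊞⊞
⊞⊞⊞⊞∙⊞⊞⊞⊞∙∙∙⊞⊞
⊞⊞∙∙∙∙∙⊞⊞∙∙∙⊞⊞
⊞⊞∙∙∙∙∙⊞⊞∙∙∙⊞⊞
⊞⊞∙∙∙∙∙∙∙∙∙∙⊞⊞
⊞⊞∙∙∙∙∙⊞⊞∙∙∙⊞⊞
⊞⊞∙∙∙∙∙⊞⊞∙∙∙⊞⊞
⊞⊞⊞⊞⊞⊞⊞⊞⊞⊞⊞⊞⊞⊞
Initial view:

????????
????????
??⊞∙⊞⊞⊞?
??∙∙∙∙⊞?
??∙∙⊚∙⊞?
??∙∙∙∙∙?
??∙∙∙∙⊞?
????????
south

????????
??⊞∙⊞⊞⊞?
??∙∙∙∙⊞?
??∙∙∙∙⊞?
??∙∙⊚∙∙?
??∙∙∙∙⊞?
??∙∙∙∙⊞?
????????

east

????????
?⊞∙⊞⊞⊞??
?∙∙∙∙⊞⊞?
?∙∙∙∙⊞⊞?
?∙∙∙⊚∙∙?
?∙∙∙∙⊞⊞?
?∙∙∙∙⊞⊞?
????????

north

????????
????????
?⊞∙⊞⊞⊞⊞?
?∙∙∙∙⊞⊞?
?∙∙∙⊚⊞⊞?
?∙∙∙∙∙∙?
?∙∙∙∙⊞⊞?
?∙∙∙∙⊞⊞?

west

????????
????????
??⊞∙⊞⊞⊞⊞
??∙∙∙∙⊞⊞
??∙∙⊚∙⊞⊞
??∙∙∙∙∙∙
??∙∙∙∙⊞⊞
??∙∙∙∙⊞⊞

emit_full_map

⊞∙⊞⊞⊞⊞
∙∙∙∙⊞⊞
∙∙⊚∙⊞⊞
∙∙∙∙∙∙
∙∙∙∙⊞⊞
∙∙∙∙⊞⊞

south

????????
??⊞∙⊞⊞⊞⊞
??∙∙∙∙⊞⊞
??∙∙∙∙⊞⊞
??∙∙⊚∙∙∙
??∙∙∙∙⊞⊞
??∙∙∙∙⊞⊞
????????

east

????????
?⊞∙⊞⊞⊞⊞?
?∙∙∙∙⊞⊞?
?∙∙∙∙⊞⊞?
?∙∙∙⊚∙∙?
?∙∙∙∙⊞⊞?
?∙∙∙∙⊞⊞?
????????

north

????????
????????
?⊞∙⊞⊞⊞⊞?
?∙∙∙∙⊞⊞?
?∙∙∙⊚⊞⊞?
?∙∙∙∙∙∙?
?∙∙∙∙⊞⊞?
?∙∙∙∙⊞⊞?

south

????????
?⊞∙⊞⊞⊞⊞?
?∙∙∙∙⊞⊞?
?∙∙∙∙⊞⊞?
?∙∙∙⊚∙∙?
?∙∙∙∙⊞⊞?
?∙∙∙∙⊞⊞?
????????

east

????????
⊞∙⊞⊞⊞⊞??
∙∙∙∙⊞⊞∙?
∙∙∙∙⊞⊞∙?
∙∙∙∙⊚∙∙?
∙∙∙∙⊞⊞∙?
∙∙∙∙⊞⊞∙?
????????

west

????????
?⊞∙⊞⊞⊞⊞?
?∙∙∙∙⊞⊞∙
?∙∙∙∙⊞⊞∙
?∙∙∙⊚∙∙∙
?∙∙∙∙⊞⊞∙
?∙∙∙∙⊞⊞∙
????????

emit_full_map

⊞∙⊞⊞⊞⊞?
∙∙∙∙⊞⊞∙
∙∙∙∙⊞⊞∙
∙∙∙⊚∙∙∙
∙∙∙∙⊞⊞∙
∙∙∙∙⊞⊞∙

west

????????
??⊞∙⊞⊞⊞⊞
??∙∙∙∙⊞⊞
??∙∙∙∙⊞⊞
??∙∙⊚∙∙∙
??∙∙∙∙⊞⊞
??∙∙∙∙⊞⊞
????????

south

??⊞∙⊞⊞⊞⊞
??∙∙∙∙⊞⊞
??∙∙∙∙⊞⊞
??∙∙∙∙∙∙
??∙∙⊚∙⊞⊞
??∙∙∙∙⊞⊞
??⊞⊞⊞⊞⊞?
⊞⊞⊞⊞⊞⊞⊞⊞

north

????????
??⊞∙⊞⊞⊞⊞
??∙∙∙∙⊞⊞
??∙∙∙∙⊞⊞
??∙∙⊚∙∙∙
??∙∙∙∙⊞⊞
??∙∙∙∙⊞⊞
??⊞⊞⊞⊞⊞?

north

????????
????????
??⊞∙⊞⊞⊞⊞
??∙∙∙∙⊞⊞
??∙∙⊚∙⊞⊞
??∙∙∙∙∙∙
??∙∙∙∙⊞⊞
??∙∙∙∙⊞⊞

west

????????
????????
??⊞⊞∙⊞⊞⊞
??∙∙∙∙∙⊞
??∙∙⊚∙∙⊞
??∙∙∙∙∙∙
??∙∙∙∙∙⊞
???∙∙∙∙⊞

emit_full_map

⊞⊞∙⊞⊞⊞⊞?
∙∙∙∙∙⊞⊞∙
∙∙⊚∙∙⊞⊞∙
∙∙∙∙∙∙∙∙
∙∙∙∙∙⊞⊞∙
?∙∙∙∙⊞⊞∙
?⊞⊞⊞⊞⊞??

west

⊞???????
⊞???????
⊞?⊞⊞⊞∙⊞⊞
⊞?⊞∙∙∙∙∙
⊞?⊞∙⊚∙∙∙
⊞?⊞∙∙∙∙∙
⊞?⊞∙∙∙∙∙
⊞???∙∙∙∙

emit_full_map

⊞⊞⊞∙⊞⊞⊞⊞?
⊞∙∙∙∙∙⊞⊞∙
⊞∙⊚∙∙∙⊞⊞∙
⊞∙∙∙∙∙∙∙∙
⊞∙∙∙∙∙⊞⊞∙
??∙∙∙∙⊞⊞∙
??⊞⊞⊞⊞⊞??


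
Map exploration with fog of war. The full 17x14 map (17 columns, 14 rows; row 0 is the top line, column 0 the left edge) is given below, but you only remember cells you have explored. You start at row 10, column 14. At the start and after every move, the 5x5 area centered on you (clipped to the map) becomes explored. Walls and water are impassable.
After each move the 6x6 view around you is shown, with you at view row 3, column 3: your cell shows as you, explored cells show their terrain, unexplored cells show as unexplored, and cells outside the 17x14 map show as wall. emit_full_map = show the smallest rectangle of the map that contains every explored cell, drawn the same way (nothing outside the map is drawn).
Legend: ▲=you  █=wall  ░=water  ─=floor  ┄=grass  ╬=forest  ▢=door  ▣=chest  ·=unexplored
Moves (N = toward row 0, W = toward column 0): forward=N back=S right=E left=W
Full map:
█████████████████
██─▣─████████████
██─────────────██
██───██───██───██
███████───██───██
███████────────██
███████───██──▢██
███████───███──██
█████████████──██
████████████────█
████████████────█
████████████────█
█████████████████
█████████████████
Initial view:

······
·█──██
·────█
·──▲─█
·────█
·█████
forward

······
·█──██
·█──██
·──▲─█
·────█
·────█

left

······
·██──█
·██──█
·█─▲──
·█────
·█────

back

·██──█
·██──█
·█────
·█─▲──
·█────
·█████

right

██──██
██──██
█────█
█──▲─█
█────█
██████

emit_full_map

██──██
██──██
█────█
█──▲─█
█────█
██████

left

·██──█
·██──█
·█────
·█─▲──
·█────
·█████
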